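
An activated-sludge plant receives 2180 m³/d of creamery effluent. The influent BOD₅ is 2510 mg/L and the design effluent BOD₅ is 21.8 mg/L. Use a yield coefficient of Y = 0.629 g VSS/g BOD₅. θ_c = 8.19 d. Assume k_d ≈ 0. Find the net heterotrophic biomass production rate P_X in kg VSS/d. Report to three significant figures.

P_X ≈ 3410 kg VSS/d

With endogenous decay neglected, the observed yield equals the true yield: Y_obs = Y = 0.629 g VSS/g BOD₅.
ΔS = 2510 − 21.8 = 2488 mg/L, so the substrate removal rate is 2180 × 2488/1000 = 5424 kg BOD₅/d.
Net biomass production P_X = Y_obs × Q·(S₀ − S) = 0.6290 × 5424 = 3412 kg VSS/d.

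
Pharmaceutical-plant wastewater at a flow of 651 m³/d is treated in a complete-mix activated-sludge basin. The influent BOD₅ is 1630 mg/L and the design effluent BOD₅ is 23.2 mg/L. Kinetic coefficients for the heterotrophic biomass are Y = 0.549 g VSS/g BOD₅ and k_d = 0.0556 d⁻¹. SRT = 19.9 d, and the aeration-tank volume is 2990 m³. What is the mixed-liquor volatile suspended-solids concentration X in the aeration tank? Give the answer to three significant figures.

X ≈ 1810 mg/L

Solving the biomass balance for X: X = Y Q (S₀−S) θ_c / [V (1+k_d θ_c)] = 0.549 × 651 × (1630 − 23.2) × 19.9 / [2990 × (1 + 0.0556 × 19.9)] = 1814 mg/L.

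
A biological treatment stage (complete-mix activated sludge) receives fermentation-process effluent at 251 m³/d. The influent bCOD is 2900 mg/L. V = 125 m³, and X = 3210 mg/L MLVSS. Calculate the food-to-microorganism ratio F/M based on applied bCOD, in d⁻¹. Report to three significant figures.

F/M = applied load / biomass = Q·S₀/(V·X) = 251 × 2900 / (125.0 × 3210) = 1.814 d⁻¹.

F/M ≈ 1.81 d⁻¹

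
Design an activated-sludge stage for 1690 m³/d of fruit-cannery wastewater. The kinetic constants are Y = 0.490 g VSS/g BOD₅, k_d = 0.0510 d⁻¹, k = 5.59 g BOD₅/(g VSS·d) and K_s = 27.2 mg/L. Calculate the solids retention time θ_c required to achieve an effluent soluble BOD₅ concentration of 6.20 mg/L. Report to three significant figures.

θ_c ≈ 2.19 d

At the target effluent, Y k S/(K_s+S) = 0.490×5.59×6.20/33.40 = 0.5085 d⁻¹.
θ_c = 1/(μ − k_d) = 1/(0.5085 − 0.0510) = 1/0.4575 = 2.186 d.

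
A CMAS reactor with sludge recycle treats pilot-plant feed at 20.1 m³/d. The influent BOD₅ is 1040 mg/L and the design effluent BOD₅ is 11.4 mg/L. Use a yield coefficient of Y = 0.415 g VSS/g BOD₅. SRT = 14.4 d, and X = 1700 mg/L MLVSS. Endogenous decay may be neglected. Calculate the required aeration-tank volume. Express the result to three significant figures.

V ≈ 72.7 m³

Biomass mass balance (decay neglected): V·X = Y·Q·(S₀ − S)·θ_c, so V = 0.415 × 20.1 × (1040 − 11.4) × 14.4 / 1700 = 72.68 m³.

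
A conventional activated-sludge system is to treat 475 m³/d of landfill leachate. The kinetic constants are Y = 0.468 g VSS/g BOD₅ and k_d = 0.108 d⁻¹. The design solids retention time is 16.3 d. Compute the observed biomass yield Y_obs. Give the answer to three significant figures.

Observed yield with endogenous decay: Y_obs = Y / (1 + k_d·θ_c) = 0.468 / (1 + 0.108 × 16.3) = 0.468 / 2.760 = 0.1695 g VSS/g BOD₅.

Y_obs ≈ 0.170 g VSS/g BOD₅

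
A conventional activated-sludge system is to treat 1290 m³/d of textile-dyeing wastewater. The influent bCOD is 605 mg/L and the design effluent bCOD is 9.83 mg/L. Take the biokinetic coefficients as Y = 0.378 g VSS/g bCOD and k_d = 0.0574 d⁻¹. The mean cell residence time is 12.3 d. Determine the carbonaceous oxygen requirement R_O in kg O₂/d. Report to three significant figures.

R_O ≈ 526 kg O₂/d

The observed yield is Y_obs = Y/(1 + k_d·θ_c) = 0.378 / (1 + 0.0574 × 12.3) = 0.378 / 1.706 = 0.2216 g VSS per g bCOD removed.
Substrate removed = Q·(S₀ − S) = 1290 m³/d × (605 − 9.83) g/m³ = 7.68×10^5 g/d = 767.8 kg/d.
Biomass synthesised: P_X = Y_obs × 767.8 = 170.1 kg VSS/d.
Carbonaceous O₂ demand = substrate oxidised − cell-mass equivalent = 767.8 − 1.42 × 170.1 = 526.2 kg O₂/d.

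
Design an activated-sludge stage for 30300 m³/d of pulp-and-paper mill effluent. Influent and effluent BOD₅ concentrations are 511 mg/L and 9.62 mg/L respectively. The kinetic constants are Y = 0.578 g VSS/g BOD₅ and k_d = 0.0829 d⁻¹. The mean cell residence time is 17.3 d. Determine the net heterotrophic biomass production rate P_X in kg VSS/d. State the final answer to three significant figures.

P_X ≈ 3610 kg VSS/d

Correct the yield for decay: Y_obs = Y/(1 + k_d θ_c) = 0.578 / (1 + 0.0829 × 17.3) = 0.578 / 2.434 = 0.2375.
Q·(S₀ − S) = 30300 × (511 − 9.62) × 10⁻³ = 15192 kg/d removed.
P_X = Y_obs · Q(S₀ − S) = 0.2375 × 15192 = 3607 kg VSS/d.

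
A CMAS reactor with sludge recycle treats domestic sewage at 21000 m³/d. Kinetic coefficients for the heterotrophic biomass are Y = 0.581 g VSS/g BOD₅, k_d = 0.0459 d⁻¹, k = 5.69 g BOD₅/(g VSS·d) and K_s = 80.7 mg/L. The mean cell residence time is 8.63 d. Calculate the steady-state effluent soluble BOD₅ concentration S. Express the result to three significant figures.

From the Monod/SRT balance for a CMAS, S = K_s·(1+k_d θ_c)/[θ_c·(Y k − k_d) − 1] = 80.7 × (1 + 0.0459 × 8.63) / [8.63 × (0.581 × 5.69 − 0.0459) − 1] = 112.7 / 27.13 = 4.152 mg/L.

S ≈ 4.15 mg/L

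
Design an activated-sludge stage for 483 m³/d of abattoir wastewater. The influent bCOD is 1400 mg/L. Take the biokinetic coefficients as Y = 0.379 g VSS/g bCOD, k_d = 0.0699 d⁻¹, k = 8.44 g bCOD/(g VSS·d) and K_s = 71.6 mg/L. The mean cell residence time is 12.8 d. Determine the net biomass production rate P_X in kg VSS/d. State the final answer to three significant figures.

For a completely mixed reactor with recycle the Lawrence–McCarty relation gives S = K_s·(1 + k_d·θ_c) / [θ_c·(Y·k − k_d) − 1] = 71.6 × (1 + 0.0699 × 12.8) / [12.8 × (0.379 × 8.44 − 0.0699) − 1] = 135.7 / 39.05 = 3.474 mg/L.
Correct the yield for decay: Y_obs = Y/(1 + k_d θ_c) = 0.379 / (1 + 0.0699 × 12.8) = 0.379 / 1.895 = 0.2000.
ΔS = 1400 − 3.47 = 1397 mg/L, so the substrate removal rate is 483 × 1397/1000 = 674.5 kg bCOD/d.
Biomass produced: P_X = Y_obs·Q·ΔS = 0.2000 × 674.5 ≈ 134.9 kg VSS/d.

P_X ≈ 135 kg VSS/d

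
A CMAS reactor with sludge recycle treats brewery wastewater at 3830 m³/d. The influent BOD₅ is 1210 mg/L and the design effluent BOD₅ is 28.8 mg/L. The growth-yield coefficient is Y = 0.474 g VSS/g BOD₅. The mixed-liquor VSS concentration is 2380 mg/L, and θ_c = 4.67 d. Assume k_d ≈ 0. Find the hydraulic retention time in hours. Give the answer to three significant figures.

τ ≈ 26.4 h

With k_d = 0 the design equation reduces to V = Y Q (S₀−S) θ_c / X = 0.474 × 3830 × (1210 − 28.8) × 4.67 / 2380 = 4208 m³.
HRT = V/Q = 4208 m³ / 3830 m³·d⁻¹ = 1.099 d × 24 = 26.37 h.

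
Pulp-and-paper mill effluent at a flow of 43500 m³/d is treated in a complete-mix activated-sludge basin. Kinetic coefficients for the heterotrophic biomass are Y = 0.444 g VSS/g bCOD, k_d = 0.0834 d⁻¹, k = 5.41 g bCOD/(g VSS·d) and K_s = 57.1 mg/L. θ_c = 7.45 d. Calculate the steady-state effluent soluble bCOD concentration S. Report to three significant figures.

S ≈ 5.69 mg/L

For a completely mixed reactor with recycle the Lawrence–McCarty relation gives S = K_s·(1 + k_d·θ_c) / [θ_c·(Y·k − k_d) − 1] = 57.1 × (1 + 0.0834 × 7.45) / [7.45 × (0.444 × 5.41 − 0.0834) − 1] = 92.58 / 16.27 = 5.689 mg/L.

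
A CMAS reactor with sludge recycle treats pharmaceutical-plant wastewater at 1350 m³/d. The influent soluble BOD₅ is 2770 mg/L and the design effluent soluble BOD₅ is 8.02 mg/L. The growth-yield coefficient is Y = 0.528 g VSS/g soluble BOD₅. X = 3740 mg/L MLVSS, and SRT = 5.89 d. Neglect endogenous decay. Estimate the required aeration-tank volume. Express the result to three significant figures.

Biomass mass balance (decay neglected): V·X = Y·Q·(S₀ − S)·θ_c, so V = 0.528 × 1350 × (2770 − 8.02) × 5.89 / 3740 = 3101 m³.

V ≈ 3100 m³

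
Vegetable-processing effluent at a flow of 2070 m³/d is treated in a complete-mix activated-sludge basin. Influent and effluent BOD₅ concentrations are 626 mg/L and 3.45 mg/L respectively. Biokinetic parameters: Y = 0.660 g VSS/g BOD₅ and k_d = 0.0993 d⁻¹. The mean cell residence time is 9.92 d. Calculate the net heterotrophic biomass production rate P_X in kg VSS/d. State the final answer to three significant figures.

The observed yield is Y_obs = Y/(1 + k_d·θ_c) = 0.660 / (1 + 0.0993 × 9.92) = 0.660 / 1.985 = 0.3325 g VSS per g BOD₅ removed.
Mass of BOD₅ removed per day: Q(S₀ − S) = 2070 × 622.5 g/m³ = 1289 kg/d.
Net biomass production P_X = Y_obs × Q·(S₀ − S) = 0.3325 × 1289 = 428.5 kg VSS/d.

P_X ≈ 428 kg VSS/d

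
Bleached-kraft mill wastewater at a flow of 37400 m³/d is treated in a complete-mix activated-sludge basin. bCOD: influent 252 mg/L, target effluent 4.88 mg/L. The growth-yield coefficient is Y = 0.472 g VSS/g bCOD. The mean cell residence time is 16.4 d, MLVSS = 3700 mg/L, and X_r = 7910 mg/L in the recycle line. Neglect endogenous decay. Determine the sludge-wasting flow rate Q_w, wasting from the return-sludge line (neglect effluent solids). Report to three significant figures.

Q_w ≈ 551 m³/d

V·X = Y·Q·ΔS·θ_c gives V = 0.472 × 37400 × (252 − 4.88) × 16.4 / 3700 = 19336 m³.
Wasting from the return line (neglecting effluent solids): Q_w = V·X / (θ_c·X_r) = 19336 × 3700 / (16.4 × 7910) = 551.5 m³/d.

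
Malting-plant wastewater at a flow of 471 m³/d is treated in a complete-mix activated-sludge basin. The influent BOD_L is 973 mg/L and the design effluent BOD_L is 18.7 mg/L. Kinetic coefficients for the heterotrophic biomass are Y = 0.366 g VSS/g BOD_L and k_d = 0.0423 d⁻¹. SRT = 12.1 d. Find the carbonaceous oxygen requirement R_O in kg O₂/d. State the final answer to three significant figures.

Y_obs = Y / (1 + k_d θ_c) = 0.366 / (1 + 0.0423 × 12.1) = 0.366 / 1.512 = 0.2421.
Q·(S₀ − S) = 471 × (973 − 18.7) × 10⁻³ = 449.5 kg/d removed.
Net sludge production P_X = 0.2421 × 449.5 = 108.8 kg VSS/d.
Carbonaceous O₂ demand = substrate oxidised − cell-mass equivalent = 449.5 − 1.42 × 108.8 = 295.0 kg O₂/d.

R_O ≈ 295 kg O₂/d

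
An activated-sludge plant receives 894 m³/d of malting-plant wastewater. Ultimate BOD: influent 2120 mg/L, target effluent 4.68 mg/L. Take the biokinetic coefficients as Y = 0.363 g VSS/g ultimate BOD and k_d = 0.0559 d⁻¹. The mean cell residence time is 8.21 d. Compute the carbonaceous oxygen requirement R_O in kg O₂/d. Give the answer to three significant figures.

R_O ≈ 1220 kg O₂/d

Correct the yield for decay: Y_obs = Y/(1 + k_d θ_c) = 0.363 / (1 + 0.0559 × 8.21) = 0.363 / 1.459 = 0.2488.
ΔS = 2120 − 4.68 = 2115 mg/L, so the substrate removal rate is 894 × 2115/1000 = 1891 kg ultimate BOD/d.
P_X = Y_obs·Q·(S₀ − S) = 0.2488 × 1891 = 470.5 kg VSS/d.
R_O = Q·(S₀ − S) − 1.42·P_X = 1891 − 1.42 × 470.5 = 1223 kg O₂/d.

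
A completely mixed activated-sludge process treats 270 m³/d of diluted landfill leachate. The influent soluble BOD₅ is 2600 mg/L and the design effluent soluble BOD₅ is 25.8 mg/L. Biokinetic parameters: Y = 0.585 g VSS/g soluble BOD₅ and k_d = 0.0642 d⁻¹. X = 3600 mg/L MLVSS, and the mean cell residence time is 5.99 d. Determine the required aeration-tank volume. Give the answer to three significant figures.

V ≈ 489 m³

Steady-state biomass mass balance: V·X·(1 + k_d·θ_c) = Y·Q·(S₀ − S)·θ_c, so V = 0.585 × 270 × (2600 − 25.8) × 5.99 / [3600 × (1 + 0.0642 × 5.99)] = 2.44×10^6 / 4984 = 488.6 m³.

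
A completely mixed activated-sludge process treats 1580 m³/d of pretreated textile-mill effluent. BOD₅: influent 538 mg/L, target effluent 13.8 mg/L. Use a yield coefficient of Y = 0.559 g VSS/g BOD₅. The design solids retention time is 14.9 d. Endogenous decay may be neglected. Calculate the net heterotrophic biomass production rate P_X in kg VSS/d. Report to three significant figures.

No decay correction is needed, so Y_obs = Y = 0.559.
Q·(S₀ − S) = 1580 × (538 − 13.8) × 10⁻³ = 828.2 kg/d removed.
P_X = Y_obs · Q(S₀ − S) = 0.5590 × 828.2 = 463.0 kg VSS/d.

P_X ≈ 463 kg VSS/d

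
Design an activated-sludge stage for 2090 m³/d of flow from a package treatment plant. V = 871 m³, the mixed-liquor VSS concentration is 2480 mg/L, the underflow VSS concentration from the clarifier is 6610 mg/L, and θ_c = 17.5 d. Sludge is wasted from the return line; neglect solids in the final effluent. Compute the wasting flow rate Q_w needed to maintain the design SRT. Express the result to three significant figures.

Q_w ≈ 18.7 m³/d

Q_w = (V·X)/(θ_c X_r) = 871.0 × 2480 / (17.5 × 6610) = 18.67 m³/d.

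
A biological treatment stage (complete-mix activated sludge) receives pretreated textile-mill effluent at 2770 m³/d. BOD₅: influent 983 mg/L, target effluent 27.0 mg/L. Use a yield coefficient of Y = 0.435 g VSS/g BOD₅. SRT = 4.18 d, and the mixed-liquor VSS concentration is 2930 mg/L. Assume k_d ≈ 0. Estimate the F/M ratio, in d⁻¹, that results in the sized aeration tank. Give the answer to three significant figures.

V·X = Y·Q·ΔS·θ_c gives V = 0.435 × 2770 × (983 − 27.0) × 4.18 / 2930 = 1643 m³.
F/M = Q·S₀ / (V·X) = 2770 × 983 / (1643 × 2930) = 0.5655 g BOD₅·(g VSS·d)⁻¹.

F/M ≈ 0.565 d⁻¹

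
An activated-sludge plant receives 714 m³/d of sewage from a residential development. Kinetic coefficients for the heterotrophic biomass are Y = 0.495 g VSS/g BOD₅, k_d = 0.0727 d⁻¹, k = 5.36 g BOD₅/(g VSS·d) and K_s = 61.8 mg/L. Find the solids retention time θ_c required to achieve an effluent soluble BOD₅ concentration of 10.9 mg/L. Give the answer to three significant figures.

At the target effluent, Y k S/(K_s+S) = 0.495×5.36×10.9/72.70 = 0.3978 d⁻¹.
1/θ_c = 0.3978 − 0.0727 = 0.3251 d⁻¹, so θ_c = 3.076 d.

θ_c ≈ 3.08 d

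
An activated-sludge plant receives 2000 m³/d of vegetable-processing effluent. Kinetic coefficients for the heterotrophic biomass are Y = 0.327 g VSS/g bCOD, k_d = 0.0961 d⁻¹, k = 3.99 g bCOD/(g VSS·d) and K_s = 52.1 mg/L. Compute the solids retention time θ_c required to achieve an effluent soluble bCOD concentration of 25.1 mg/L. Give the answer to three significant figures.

Specific growth rate at S = 25.1 mg/L: μ = YkS/(K_s+S) = 0.327·3.99·25.1/(52.1+25.1) = 0.4242 d⁻¹.
1/θ_c = 0.4242 − 0.0961 = 0.3281 d⁻¹, so θ_c = 3.048 d.

θ_c ≈ 3.05 d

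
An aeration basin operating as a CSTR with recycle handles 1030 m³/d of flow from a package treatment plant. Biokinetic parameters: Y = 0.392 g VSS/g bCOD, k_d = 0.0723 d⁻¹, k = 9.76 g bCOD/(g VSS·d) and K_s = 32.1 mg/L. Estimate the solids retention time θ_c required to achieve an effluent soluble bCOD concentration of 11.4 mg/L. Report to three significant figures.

Specific growth rate at S = 11.4 mg/L: μ = YkS/(K_s+S) = 0.392·9.76·11.4/(32.1+11.4) = 1.003 d⁻¹.
Then 1/θ_c = μ − k_d = 1.003 − 0.0723 = 0.9304 d⁻¹, giving θ_c = 1.075 d.

θ_c ≈ 1.07 d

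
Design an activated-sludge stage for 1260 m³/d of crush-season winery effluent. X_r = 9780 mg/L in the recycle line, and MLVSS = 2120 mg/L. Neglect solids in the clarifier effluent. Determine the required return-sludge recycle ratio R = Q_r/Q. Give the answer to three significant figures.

R = Q_r/Q = X/(X_r − X) = 2120 / (9780 − 2120) = 0.2768.

R ≈ 0.277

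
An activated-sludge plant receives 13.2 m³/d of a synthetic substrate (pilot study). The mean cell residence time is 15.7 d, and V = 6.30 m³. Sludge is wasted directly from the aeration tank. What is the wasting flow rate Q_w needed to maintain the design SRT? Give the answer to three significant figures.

Q_w ≈ 0.401 m³/d

Wasting from the aeration tank: Q_w = V / θ_c = 6.300 / 15.7 = 0.4013 m³/d.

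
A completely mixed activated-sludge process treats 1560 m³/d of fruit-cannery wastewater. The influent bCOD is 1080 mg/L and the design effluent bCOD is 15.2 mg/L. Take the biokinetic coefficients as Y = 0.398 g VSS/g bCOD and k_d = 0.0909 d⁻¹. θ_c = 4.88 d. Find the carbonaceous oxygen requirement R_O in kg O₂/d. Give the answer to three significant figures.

The observed yield is Y_obs = Y/(1 + k_d·θ_c) = 0.398 / (1 + 0.0909 × 4.88) = 0.398 / 1.444 = 0.2757 g VSS per g bCOD removed.
Q·(S₀ − S) = 1560 × (1080 − 15.2) × 10⁻³ = 1661 kg/d removed.
P_X = Y_obs·Q·(S₀ − S) = 0.2757 × 1661 = 458.0 kg VSS/d.
R_O = Q·ΔS − 1.42 P_X = 1661 − 650.3 = 1011 kg O₂/d.

R_O ≈ 1010 kg O₂/d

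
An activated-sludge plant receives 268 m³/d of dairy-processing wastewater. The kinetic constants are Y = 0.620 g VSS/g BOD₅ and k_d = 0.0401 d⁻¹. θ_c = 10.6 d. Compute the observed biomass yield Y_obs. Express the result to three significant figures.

Y_obs ≈ 0.435 g VSS/g BOD₅

Y_obs = Y / (1 + k_d θ_c) = 0.620 / (1 + 0.0401 × 10.6) = 0.620 / 1.425 = 0.4351.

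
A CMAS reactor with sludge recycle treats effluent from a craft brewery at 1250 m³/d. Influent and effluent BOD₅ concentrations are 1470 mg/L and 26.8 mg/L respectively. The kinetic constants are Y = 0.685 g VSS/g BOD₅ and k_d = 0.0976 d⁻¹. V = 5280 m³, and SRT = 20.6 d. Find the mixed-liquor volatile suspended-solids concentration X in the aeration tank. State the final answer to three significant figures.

X ≈ 1600 mg/L

X = Y·Q·ΔS·θ_c / [V·(1 + k_d θ_c)] = 0.685 × 1250 × (1470 − 26.8) × 20.6 / [5280 × (1 + 0.0976 × 20.6)] = 1601 mg/L.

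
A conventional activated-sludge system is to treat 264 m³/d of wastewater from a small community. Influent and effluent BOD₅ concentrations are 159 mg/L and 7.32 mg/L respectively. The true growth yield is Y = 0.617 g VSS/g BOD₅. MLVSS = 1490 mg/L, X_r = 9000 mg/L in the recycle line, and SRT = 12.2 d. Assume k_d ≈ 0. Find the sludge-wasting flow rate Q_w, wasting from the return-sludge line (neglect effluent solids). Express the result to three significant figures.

Biomass mass balance (decay neglected): V·X = Y·Q·(S₀ − S)·θ_c, so V = 0.617 × 264 × (159 − 7.32) × 12.2 / 1490 = 202.3 m³.
Wasting from the return line (neglecting effluent solids): Q_w = V·X / (θ_c·X_r) = 202.3 × 1490 / (12.2 × 9000) = 2.745 m³/d.

Q_w ≈ 2.75 m³/d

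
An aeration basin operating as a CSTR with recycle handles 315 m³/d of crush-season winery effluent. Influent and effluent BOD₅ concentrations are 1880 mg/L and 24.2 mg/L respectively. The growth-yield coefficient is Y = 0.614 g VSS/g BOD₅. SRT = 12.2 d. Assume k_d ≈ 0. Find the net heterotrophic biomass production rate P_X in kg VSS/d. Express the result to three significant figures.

P_X ≈ 359 kg VSS/d

With endogenous decay neglected, the observed yield equals the true yield: Y_obs = Y = 0.614 g VSS/g BOD₅.
Substrate removed = Q·(S₀ − S) = 315 m³/d × (1880 − 24.2) g/m³ = 5.85×10^5 g/d = 584.6 kg/d.
Net biomass production P_X = Y_obs × Q·(S₀ − S) = 0.6140 × 584.6 = 358.9 kg VSS/d.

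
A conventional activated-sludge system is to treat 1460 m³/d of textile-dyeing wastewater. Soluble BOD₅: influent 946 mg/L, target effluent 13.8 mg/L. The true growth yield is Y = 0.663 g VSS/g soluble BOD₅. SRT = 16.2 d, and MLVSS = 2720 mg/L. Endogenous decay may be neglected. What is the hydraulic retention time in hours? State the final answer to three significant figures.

τ ≈ 88.3 h

Biomass mass balance (decay neglected): V·X = Y·Q·(S₀ − S)·θ_c, so V = 0.663 × 1460 × (946 − 13.8) × 16.2 / 2720 = 5374 m³.
HRT = V/Q = 5374 m³ / 1460 m³·d⁻¹ = 3.681 d × 24 = 88.34 h.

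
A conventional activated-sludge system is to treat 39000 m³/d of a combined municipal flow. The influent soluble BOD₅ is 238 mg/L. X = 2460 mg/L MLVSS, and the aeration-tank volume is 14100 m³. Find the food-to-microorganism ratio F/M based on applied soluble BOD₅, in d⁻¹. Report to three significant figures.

F/M = applied load / biomass = Q·S₀/(V·X) = 39000 × 238 / (14100 × 2460) = 0.2676 d⁻¹.

F/M ≈ 0.268 d⁻¹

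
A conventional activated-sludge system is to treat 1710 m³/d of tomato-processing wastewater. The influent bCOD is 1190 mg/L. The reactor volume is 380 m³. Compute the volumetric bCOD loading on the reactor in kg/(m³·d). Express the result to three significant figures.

L_v ≈ 5.36 kg bCOD/(m³·d)

Volumetric loading L_v = Q·S₀ / V = 1710 × 1190 g/m³ / 380.0 m³ = 5355 g/(m³·d) = 5.355 kg bCOD/(m³·d).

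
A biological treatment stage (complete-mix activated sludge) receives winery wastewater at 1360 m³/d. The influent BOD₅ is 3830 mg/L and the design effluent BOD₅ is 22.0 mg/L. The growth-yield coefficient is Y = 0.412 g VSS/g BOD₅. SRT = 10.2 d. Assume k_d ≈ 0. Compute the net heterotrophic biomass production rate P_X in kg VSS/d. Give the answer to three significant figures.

With endogenous decay neglected, the observed yield equals the true yield: Y_obs = Y = 0.412 g VSS/g BOD₅.
Substrate removed = Q·(S₀ − S) = 1360 m³/d × (3830 − 22.0) g/m³ = 5.18×10^6 g/d = 5179 kg/d.
So the net sludge growth is P_X = 0.4120 × 5179 = 2134 kg VSS/d.

P_X ≈ 2130 kg VSS/d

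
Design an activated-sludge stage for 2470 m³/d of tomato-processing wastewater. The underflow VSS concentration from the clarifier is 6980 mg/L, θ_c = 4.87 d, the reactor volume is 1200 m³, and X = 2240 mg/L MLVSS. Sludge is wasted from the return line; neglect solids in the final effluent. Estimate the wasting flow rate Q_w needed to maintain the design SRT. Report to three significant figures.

Wasting from the return line (neglecting effluent solids): Q_w = V·X / (θ_c·X_r) = 1200 × 2240 / (4.87 × 6980) = 79.08 m³/d.

Q_w ≈ 79.1 m³/d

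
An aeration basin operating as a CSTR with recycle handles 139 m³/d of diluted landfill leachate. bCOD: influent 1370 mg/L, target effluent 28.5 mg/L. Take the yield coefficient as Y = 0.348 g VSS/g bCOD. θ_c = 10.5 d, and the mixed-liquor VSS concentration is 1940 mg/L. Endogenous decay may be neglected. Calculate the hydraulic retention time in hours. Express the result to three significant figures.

τ ≈ 60.6 h

Biomass mass balance (decay neglected): V·X = Y·Q·(S₀ − S)·θ_c, so V = 0.348 × 139 × (1370 − 28.5) × 10.5 / 1940 = 351.2 m³.
Hydraulic retention time τ = V/Q = 351.2 / 139 = 2.527 d = 60.64 h.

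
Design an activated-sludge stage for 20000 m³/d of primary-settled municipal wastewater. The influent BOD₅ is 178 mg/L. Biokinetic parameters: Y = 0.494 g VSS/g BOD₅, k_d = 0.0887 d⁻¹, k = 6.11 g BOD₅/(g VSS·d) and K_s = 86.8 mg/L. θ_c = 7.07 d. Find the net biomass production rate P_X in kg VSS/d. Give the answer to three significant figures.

P_X ≈ 1040 kg VSS/d

From the Monod/SRT balance for a CMAS, S = K_s·(1+k_d θ_c)/[θ_c·(Y k − k_d) − 1] = 86.8 × (1 + 0.0887 × 7.07) / [7.07 × (0.494 × 6.11 − 0.0887) − 1] = 141.2 / 19.71 = 7.165 mg/L.
Y_obs = Y / (1 + k_d θ_c) = 0.494 / (1 + 0.0887 × 7.07) = 0.494 / 1.627 = 0.3036.
Q·(S₀ − S) = 20000 × (178 − 7.16) × 10⁻³ = 3417 kg/d removed.
P_X = Y_obs · Q(S₀ − S) = 0.3036 × 3417 = 1037 kg VSS/d.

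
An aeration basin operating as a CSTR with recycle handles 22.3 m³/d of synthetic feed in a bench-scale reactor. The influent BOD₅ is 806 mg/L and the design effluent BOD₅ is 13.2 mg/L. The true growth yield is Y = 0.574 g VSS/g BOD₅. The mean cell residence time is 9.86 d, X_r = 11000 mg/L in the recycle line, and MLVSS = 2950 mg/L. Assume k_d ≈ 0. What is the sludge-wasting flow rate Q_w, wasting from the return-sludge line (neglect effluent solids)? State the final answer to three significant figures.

Q_w ≈ 0.923 m³/d

With k_d = 0 the design equation reduces to V = Y Q (S₀−S) θ_c / X = 0.574 × 22.3 × (806 − 13.2) × 9.86 / 2950 = 33.92 m³.
θ_c = V·X/(Q_w·X_r) when wasting from the recycle, so Q_w = V·X/(θ_c·X_r) = 33.92 × 2950 / (9.86 × 11000) = 0.9225 m³/d.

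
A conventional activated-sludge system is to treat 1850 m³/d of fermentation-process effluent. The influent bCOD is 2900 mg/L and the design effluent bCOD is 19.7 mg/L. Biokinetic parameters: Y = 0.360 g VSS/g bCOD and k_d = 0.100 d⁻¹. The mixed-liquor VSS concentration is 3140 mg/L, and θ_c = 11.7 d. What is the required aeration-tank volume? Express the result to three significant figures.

V ≈ 3290 m³

Rearranging the biomass balance for a CMAS with decay, V = Y·Q·ΔS·θ_c / [X·(1+k_d θ_c)] = 0.360 × 1850 × (2900 − 19.7) × 11.7 / [3140 × (1 + 0.100 × 11.7)] = 2.24×10^7 / 6814 = 3294 m³.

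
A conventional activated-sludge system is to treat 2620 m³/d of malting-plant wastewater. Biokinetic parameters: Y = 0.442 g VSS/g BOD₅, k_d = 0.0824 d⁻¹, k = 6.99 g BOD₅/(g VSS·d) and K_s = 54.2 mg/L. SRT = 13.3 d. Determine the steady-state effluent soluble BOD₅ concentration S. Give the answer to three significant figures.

For a completely mixed reactor with recycle the Lawrence–McCarty relation gives S = K_s·(1 + k_d·θ_c) / [θ_c·(Y·k − k_d) − 1] = 54.2 × (1 + 0.0824 × 13.3) / [13.3 × (0.442 × 6.99 − 0.0824) − 1] = 113.6 / 39.00 = 2.913 mg/L.

S ≈ 2.91 mg/L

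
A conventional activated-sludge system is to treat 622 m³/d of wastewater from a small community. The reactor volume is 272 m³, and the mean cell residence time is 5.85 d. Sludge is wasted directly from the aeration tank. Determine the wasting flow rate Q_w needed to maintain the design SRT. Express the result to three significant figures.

Q_w ≈ 46.5 m³/d

For wasting at MLVSS concentration, Q_w = V/θ_c = 272.0/5.85 = 46.50 m³/d.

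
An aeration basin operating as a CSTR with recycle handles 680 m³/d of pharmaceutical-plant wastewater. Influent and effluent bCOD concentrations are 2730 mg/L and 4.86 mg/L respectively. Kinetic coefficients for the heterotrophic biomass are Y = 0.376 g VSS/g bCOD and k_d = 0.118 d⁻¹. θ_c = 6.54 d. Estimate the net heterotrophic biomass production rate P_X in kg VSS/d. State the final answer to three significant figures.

Y_obs = Y / (1 + k_d θ_c) = 0.376 / (1 + 0.118 × 6.54) = 0.376 / 1.772 = 0.2122.
Q·(S₀ − S) = 680 × (2730 − 4.86) × 10⁻³ = 1853 kg/d removed.
P_X = Y_obs · Q(S₀ − S) = 0.2122 × 1853 = 393.3 kg VSS/d.

P_X ≈ 393 kg VSS/d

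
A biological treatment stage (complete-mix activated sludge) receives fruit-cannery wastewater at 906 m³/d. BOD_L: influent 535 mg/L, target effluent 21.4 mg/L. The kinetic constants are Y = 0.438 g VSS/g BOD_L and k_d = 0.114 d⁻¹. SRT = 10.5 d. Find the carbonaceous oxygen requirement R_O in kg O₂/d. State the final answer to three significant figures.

Correct the yield for decay: Y_obs = Y/(1 + k_d θ_c) = 0.438 / (1 + 0.114 × 10.5) = 0.438 / 2.197 = 0.1994.
ΔS = 535 − 21.4 = 513.6 mg/L, so the substrate removal rate is 906 × 513.6/1000 = 465.3 kg BOD_L/d.
P_X = Y_obs·Q·(S₀ − S) = 0.1994 × 465.3 = 92.77 kg VSS/d.
R_O = Q·(S₀ − S) − 1.42·P_X = 465.3 − 1.42 × 92.77 = 333.6 kg O₂/d.

R_O ≈ 334 kg O₂/d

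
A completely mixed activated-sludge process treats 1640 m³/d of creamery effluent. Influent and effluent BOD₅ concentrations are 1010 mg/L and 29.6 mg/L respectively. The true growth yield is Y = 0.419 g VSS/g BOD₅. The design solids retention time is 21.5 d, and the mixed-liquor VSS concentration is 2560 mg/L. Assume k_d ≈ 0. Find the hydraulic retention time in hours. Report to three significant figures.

τ ≈ 82.8 h

Biomass mass balance (decay neglected): V·X = Y·Q·(S₀ − S)·θ_c, so V = 0.419 × 1640 × (1010 − 29.6) × 21.5 / 2560 = 5658 m³.
Hydraulic retention time τ = V/Q = 5658 / 1640 = 3.450 d = 82.80 h.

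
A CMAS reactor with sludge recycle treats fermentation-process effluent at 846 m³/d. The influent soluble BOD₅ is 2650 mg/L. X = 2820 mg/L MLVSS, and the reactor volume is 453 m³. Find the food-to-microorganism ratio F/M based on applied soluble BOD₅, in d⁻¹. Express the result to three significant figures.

F/M ≈ 1.75 d⁻¹

F/M = applied load / biomass = Q·S₀/(V·X) = 846 × 2650 / (453.0 × 2820) = 1.755 d⁻¹.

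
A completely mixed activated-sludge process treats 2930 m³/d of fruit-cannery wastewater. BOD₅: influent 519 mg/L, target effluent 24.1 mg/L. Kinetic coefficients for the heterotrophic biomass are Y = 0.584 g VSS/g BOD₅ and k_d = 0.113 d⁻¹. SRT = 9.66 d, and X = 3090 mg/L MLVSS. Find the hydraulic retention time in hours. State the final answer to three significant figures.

τ ≈ 10.4 h

Steady-state biomass mass balance: V·X·(1 + k_d·θ_c) = Y·Q·(S₀ − S)·θ_c, so V = 0.584 × 2930 × (519 − 24.1) × 9.66 / [3090 × (1 + 0.113 × 9.66)] = 8.18×10^6 / 6463 = 1266 m³.
HRT = V/Q = 1266 m³ / 2930 m³·d⁻¹ = 0.4320 d × 24 = 10.37 h.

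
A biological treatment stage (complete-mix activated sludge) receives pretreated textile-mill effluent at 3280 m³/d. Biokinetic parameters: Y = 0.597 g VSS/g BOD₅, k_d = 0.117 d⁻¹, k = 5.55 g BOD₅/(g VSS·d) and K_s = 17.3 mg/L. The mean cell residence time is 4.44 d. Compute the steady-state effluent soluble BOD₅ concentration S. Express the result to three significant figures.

S ≈ 1.99 mg/L

For a completely mixed reactor with recycle the Lawrence–McCarty relation gives S = K_s·(1 + k_d·θ_c) / [θ_c·(Y·k − k_d) − 1] = 17.3 × (1 + 0.117 × 4.44) / [4.44 × (0.597 × 5.55 − 0.117) − 1] = 26.29 / 13.19 = 1.993 mg/L.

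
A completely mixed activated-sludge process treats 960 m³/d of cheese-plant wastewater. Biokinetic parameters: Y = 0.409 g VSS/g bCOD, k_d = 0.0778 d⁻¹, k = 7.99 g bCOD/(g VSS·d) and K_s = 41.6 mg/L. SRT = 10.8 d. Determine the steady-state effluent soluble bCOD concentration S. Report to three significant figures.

S ≈ 2.29 mg/L

From the Monod/SRT balance for a CMAS, S = K_s·(1+k_d θ_c)/[θ_c·(Y k − k_d) − 1] = 41.6 × (1 + 0.0778 × 10.8) / [10.8 × (0.409 × 7.99 − 0.0778) − 1] = 76.55 / 33.45 = 2.288 mg/L.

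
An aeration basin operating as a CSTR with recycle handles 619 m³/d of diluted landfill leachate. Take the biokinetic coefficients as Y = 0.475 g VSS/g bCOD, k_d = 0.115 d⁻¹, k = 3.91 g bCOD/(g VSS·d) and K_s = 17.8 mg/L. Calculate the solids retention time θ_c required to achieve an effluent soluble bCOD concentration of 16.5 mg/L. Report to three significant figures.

At the target effluent, Y k S/(K_s+S) = 0.475×3.91×16.5/34.30 = 0.8934 d⁻¹.
θ_c = 1/(μ − k_d) = 1/(0.8934 − 0.115) = 1/0.7784 = 1.285 d.

θ_c ≈ 1.28 d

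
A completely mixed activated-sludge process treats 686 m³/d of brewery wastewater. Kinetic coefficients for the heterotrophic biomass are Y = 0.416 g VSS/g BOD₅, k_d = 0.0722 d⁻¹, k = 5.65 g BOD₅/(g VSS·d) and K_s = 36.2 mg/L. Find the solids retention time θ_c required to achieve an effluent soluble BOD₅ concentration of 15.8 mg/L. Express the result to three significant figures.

θ_c ≈ 1.56 d

At the target effluent, Y k S/(K_s+S) = 0.416×5.65×15.8/52.00 = 0.7142 d⁻¹.
θ_c = 1/(μ − k_d) = 1/(0.7142 − 0.0722) = 1/0.6420 = 1.558 d.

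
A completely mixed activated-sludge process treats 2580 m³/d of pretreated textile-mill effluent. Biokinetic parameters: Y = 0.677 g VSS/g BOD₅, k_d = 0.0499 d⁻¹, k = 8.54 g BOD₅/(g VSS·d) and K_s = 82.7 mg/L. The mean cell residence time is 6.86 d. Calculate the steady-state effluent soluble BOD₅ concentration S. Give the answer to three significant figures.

S ≈ 2.90 mg/L

Effluent substrate depends only on kinetics and SRT: S = K_s(1 + k_d θ_c) / [θ_c(Yk − k_d) − 1] = 82.7 × (1 + 0.0499 × 6.86) / [6.86 × (0.677 × 8.54 − 0.0499) − 1] = 111.0 / 38.32 = 2.897 mg/L.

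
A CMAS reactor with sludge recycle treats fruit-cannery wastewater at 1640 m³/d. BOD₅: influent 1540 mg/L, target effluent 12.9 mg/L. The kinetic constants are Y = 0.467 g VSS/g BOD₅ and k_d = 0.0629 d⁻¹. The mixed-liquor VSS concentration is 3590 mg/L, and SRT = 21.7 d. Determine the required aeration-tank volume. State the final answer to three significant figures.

Steady-state biomass mass balance: V·X·(1 + k_d·θ_c) = Y·Q·(S₀ − S)·θ_c, so V = 0.467 × 1640 × (1540 − 12.9) × 21.7 / [3590 × (1 + 0.0629 × 21.7)] = 2.54×10^7 / 8490 = 2989 m³.

V ≈ 2990 m³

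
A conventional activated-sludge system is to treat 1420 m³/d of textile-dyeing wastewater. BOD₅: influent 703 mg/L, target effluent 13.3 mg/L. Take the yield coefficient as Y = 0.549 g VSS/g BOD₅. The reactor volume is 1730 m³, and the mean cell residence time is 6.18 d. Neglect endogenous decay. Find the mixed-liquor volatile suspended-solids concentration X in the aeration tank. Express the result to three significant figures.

X ≈ 1920 mg/L

Without decay, X = Y Q (S₀−S) θ_c / V = 0.549 × 1420 × (703 − 13.3) × 6.18 / 1730 = 1921 mg/L.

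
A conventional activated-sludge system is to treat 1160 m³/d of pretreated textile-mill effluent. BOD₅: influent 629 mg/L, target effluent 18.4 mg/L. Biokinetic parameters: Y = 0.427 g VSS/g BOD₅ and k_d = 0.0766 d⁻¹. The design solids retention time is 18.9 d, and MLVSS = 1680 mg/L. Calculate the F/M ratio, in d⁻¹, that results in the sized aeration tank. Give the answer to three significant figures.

From the SRT design equation V = Y Q (S₀−S) θ_c / [X (1 + k_d θ_c)] = 0.427 × 1160 × (629 − 18.4) × 18.9 / [1680 × (1 + 0.0766 × 18.9)] = 5.72×10^6 / 4112 = 1390 m³.
Food-to-microorganism ratio F/M = Q S₀ / (V X) = 1160 × 629 / (1390 × 1680) = 0.3124 d⁻¹.

F/M ≈ 0.312 d⁻¹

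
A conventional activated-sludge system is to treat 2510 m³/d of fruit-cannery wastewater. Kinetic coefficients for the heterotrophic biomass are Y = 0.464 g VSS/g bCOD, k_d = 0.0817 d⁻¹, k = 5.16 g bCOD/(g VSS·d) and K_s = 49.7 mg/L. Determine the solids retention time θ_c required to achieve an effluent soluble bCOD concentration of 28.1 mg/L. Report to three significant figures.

At the target effluent, Y k S/(K_s+S) = 0.464×5.16×28.1/77.80 = 0.8648 d⁻¹.
Then 1/θ_c = μ − k_d = 0.8648 − 0.0817 = 0.7831 d⁻¹, giving θ_c = 1.277 d.

θ_c ≈ 1.28 d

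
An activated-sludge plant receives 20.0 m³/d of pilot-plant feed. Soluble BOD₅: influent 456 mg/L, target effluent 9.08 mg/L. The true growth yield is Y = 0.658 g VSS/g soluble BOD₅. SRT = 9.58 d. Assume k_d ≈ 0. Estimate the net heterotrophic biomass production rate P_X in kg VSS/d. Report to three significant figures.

P_X ≈ 5.88 kg VSS/d

No decay correction is needed, so Y_obs = Y = 0.658.
Substrate removed = Q·(S₀ − S) = 20.0 m³/d × (456 − 9.08) g/m³ = 8.94×10^3 g/d = 8.938 kg/d.
So the net sludge growth is P_X = 0.6580 × 8.938 = 5.881 kg VSS/d.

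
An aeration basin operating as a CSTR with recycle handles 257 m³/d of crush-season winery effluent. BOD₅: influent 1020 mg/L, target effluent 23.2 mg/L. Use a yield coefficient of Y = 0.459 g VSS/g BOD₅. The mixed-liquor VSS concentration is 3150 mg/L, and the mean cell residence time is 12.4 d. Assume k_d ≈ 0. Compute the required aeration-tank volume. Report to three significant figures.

V ≈ 463 m³

V·X = Y·Q·ΔS·θ_c gives V = 0.459 × 257 × (1020 − 23.2) × 12.4 / 3150 = 462.9 m³.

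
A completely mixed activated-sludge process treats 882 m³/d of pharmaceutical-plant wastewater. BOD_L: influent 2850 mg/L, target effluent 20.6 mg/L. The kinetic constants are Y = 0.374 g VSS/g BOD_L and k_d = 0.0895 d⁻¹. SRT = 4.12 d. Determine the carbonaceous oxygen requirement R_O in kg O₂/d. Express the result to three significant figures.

R_O ≈ 1530 kg O₂/d

Correct the yield for decay: Y_obs = Y/(1 + k_d θ_c) = 0.374 / (1 + 0.0895 × 4.12) = 0.374 / 1.369 = 0.2732.
Q·(S₀ − S) = 882 × (2850 − 20.6) × 10⁻³ = 2496 kg/d removed.
Net sludge production P_X = 0.2732 × 2496 = 681.9 kg VSS/d.
R_O = Q·(S₀ − S) − 1.42·P_X = 2496 − 1.42 × 681.9 = 1527 kg O₂/d.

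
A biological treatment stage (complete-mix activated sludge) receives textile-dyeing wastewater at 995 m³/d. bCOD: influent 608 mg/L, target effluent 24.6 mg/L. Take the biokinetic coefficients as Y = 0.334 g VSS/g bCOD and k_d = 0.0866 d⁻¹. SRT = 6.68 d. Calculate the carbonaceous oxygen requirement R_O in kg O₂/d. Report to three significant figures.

R_O ≈ 406 kg O₂/d

Y_obs = Y / (1 + k_d θ_c) = 0.334 / (1 + 0.0866 × 6.68) = 0.334 / 1.578 = 0.2116.
Substrate removed = Q·(S₀ − S) = 995 m³/d × (608 − 24.6) g/m³ = 5.8×10^5 g/d = 580.5 kg/d.
Biomass synthesised: P_X = Y_obs × 580.5 = 122.8 kg VSS/d.
R_O = Q·(S₀ − S) − 1.42·P_X = 580.5 − 1.42 × 122.8 = 406.1 kg O₂/d.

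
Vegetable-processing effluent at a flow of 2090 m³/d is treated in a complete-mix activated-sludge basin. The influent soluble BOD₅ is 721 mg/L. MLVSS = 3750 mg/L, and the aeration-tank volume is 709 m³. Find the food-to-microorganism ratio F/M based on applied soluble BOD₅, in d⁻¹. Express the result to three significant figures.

F/M ≈ 0.567 d⁻¹

F/M = applied load / biomass = Q·S₀/(V·X) = 2090 × 721 / (709.0 × 3750) = 0.5668 d⁻¹.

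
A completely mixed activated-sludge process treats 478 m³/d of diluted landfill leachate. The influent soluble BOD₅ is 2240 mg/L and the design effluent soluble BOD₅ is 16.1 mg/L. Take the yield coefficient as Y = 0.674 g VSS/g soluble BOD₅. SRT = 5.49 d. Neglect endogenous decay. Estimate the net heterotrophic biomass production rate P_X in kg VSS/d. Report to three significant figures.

No decay correction is needed, so Y_obs = Y = 0.674.
Q·(S₀ − S) = 478 × (2240 − 16.1) × 10⁻³ = 1063 kg/d removed.
P_X = Y_obs · Q(S₀ − S) = 0.6740 × 1063 = 716.5 kg VSS/d.

P_X ≈ 716 kg VSS/d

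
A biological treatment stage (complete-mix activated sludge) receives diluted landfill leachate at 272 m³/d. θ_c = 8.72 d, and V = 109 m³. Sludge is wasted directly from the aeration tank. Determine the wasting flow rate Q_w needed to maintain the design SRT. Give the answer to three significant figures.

Q_w ≈ 12.5 m³/d

For wasting at MLVSS concentration, Q_w = V/θ_c = 109.0/8.72 = 12.50 m³/d.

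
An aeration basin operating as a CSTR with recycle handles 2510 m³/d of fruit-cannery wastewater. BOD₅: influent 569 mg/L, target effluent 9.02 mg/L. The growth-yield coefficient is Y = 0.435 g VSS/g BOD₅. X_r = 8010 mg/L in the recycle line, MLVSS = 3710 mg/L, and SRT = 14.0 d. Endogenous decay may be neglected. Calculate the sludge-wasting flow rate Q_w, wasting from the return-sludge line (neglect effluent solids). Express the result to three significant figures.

With k_d = 0 the design equation reduces to V = Y Q (S₀−S) θ_c / X = 0.435 × 2510 × (569 − 9.02) × 14.0 / 3710 = 2307 m³.
θ_c = V·X/(Q_w·X_r) when wasting from the recycle, so Q_w = V·X/(θ_c·X_r) = 2307 × 3710 / (14.0 × 8010) = 76.33 m³/d.

Q_w ≈ 76.3 m³/d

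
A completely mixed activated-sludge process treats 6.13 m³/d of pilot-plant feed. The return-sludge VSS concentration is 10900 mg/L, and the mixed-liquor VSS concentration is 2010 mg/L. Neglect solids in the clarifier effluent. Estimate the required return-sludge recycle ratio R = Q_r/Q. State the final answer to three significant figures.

R ≈ 0.226

R = Q_r/Q = X/(X_r − X) = 2010 / (10900 − 2010) = 0.2261.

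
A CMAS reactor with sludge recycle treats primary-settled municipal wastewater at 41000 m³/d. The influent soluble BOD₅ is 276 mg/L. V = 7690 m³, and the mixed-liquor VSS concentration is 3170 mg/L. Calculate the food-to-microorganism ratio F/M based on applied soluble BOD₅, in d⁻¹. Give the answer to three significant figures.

F/M ≈ 0.464 d⁻¹

Food-to-microorganism ratio F/M = Q S₀ / (V X) = 41000 × 276 / (7690 × 3170) = 0.4642 d⁻¹.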